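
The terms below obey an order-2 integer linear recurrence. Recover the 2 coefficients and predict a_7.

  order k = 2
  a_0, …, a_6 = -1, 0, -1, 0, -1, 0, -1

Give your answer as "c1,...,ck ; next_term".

0,1 ; 0

  a_2 = 0·0 + 1·-1 = -1
  a_3 = 0·-1 + 1·0 = 0
  a_4 = 0·0 + 1·-1 = -1
  a_5 = 0·-1 + 1·0 = 0
  a_6 = 0·0 + 1·-1 = -1
  a_7 = 0·-1 + 1·0 = 0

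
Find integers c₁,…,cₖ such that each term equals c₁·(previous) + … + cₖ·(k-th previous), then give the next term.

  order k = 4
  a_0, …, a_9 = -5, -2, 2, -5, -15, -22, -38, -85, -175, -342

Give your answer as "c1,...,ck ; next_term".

1,1,1,2 ; -678

  a_4 = 1·-5 + 1·2 + 1·-2 + 2·-5 = -15
  a_5 = 1·-15 + 1·-5 + 1·2 + 2·-2 = -22
  a_6 = 1·-22 + 1·-15 + 1·-5 + 2·2 = -38
  a_7 = 1·-38 + 1·-22 + 1·-15 + 2·-5 = -85
  a_8 = 1·-85 + 1·-38 + 1·-22 + 2·-15 = -175
  a_9 = 1·-175 + 1·-85 + 1·-38 + 2·-22 = -342
  a_10 = 1·-342 + 1·-175 + 1·-85 + 2·-38 = -678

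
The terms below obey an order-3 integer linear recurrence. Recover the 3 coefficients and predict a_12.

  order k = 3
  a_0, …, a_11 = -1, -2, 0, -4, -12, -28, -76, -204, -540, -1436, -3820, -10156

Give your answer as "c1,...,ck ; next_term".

  a_3 = 2·0 + 1·-2 + 2·-1 = -4
  a_4 = 2·-4 + 1·0 + 2·-2 = -12
  a_5 = 2·-12 + 1·-4 + 2·0 = -28
  a_6 = 2·-28 + 1·-12 + 2·-4 = -76
  a_7 = 2·-76 + 1·-28 + 2·-12 = -204
  a_8 = 2·-204 + 1·-76 + 2·-28 = -540
  a_9 = 2·-540 + 1·-204 + 2·-76 = -1436
  a_10 = 2·-1436 + 1·-540 + 2·-204 = -3820
  a_11 = 2·-3820 + 1·-1436 + 2·-540 = -10156
  a_12 = 2·-10156 + 1·-3820 + 2·-1436 = -27004

2,1,2 ; -27004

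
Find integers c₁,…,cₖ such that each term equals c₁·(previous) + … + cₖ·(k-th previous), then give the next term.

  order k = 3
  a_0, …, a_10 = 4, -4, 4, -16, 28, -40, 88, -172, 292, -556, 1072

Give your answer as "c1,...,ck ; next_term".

-1,0,-3 ; -1948

  a_3 = -1·4 + 0·-4 + -3·4 = -16
  a_4 = -1·-16 + 0·4 + -3·-4 = 28
  a_5 = -1·28 + 0·-16 + -3·4 = -40
  a_6 = -1·-40 + 0·28 + -3·-16 = 88
  a_7 = -1·88 + 0·-40 + -3·28 = -172
  a_8 = -1·-172 + 0·88 + -3·-40 = 292
  a_9 = -1·292 + 0·-172 + -3·88 = -556
  a_10 = -1·-556 + 0·292 + -3·-172 = 1072
  a_11 = -1·1072 + 0·-556 + -3·292 = -1948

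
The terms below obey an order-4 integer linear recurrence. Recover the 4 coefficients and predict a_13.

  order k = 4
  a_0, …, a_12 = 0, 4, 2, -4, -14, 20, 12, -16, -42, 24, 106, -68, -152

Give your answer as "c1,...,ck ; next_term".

  a_4 = -2·-4 + -3·2 + -4·4 + -3·0 = -14
  a_5 = -2·-14 + -3·-4 + -4·2 + -3·4 = 20
  a_6 = -2·20 + -3·-14 + -4·-4 + -3·2 = 12
  a_7 = -2·12 + -3·20 + -4·-14 + -3·-4 = -16
  a_8 = -2·-16 + -3·12 + -4·20 + -3·-14 = -42
  a_9 = -2·-42 + -3·-16 + -4·12 + -3·20 = 24
  a_10 = -2·24 + -3·-42 + -4·-16 + -3·12 = 106
  a_11 = -2·106 + -3·24 + -4·-42 + -3·-16 = -68
  a_12 = -2·-68 + -3·106 + -4·24 + -3·-42 = -152
  a_13 = -2·-152 + -3·-68 + -4·106 + -3·24 = 12

-2,-3,-4,-3 ; 12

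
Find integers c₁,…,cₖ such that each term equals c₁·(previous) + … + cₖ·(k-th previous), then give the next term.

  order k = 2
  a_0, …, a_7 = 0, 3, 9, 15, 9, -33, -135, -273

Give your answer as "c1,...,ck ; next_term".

3,-4 ; -279

  a_2 = 3·3 + -4·0 = 9
  a_3 = 3·9 + -4·3 = 15
  a_4 = 3·15 + -4·9 = 9
  a_5 = 3·9 + -4·15 = -33
  a_6 = 3·-33 + -4·9 = -135
  a_7 = 3·-135 + -4·-33 = -273
  a_8 = 3·-273 + -4·-135 = -279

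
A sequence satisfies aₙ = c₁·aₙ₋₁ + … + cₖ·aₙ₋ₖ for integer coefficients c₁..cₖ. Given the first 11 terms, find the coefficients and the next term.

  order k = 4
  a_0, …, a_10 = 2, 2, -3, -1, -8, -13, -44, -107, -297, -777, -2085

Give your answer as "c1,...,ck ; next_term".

  a_4 = 2·-1 + 2·-3 + -1·2 + 1·2 = -8
  a_5 = 2·-8 + 2·-1 + -1·-3 + 1·2 = -13
  a_6 = 2·-13 + 2·-8 + -1·-1 + 1·-3 = -44
  a_7 = 2·-44 + 2·-13 + -1·-8 + 1·-1 = -107
  a_8 = 2·-107 + 2·-44 + -1·-13 + 1·-8 = -297
  a_9 = 2·-297 + 2·-107 + -1·-44 + 1·-13 = -777
  a_10 = 2·-777 + 2·-297 + -1·-107 + 1·-44 = -2085
  a_11 = 2·-2085 + 2·-777 + -1·-297 + 1·-107 = -5534

2,2,-1,1 ; -5534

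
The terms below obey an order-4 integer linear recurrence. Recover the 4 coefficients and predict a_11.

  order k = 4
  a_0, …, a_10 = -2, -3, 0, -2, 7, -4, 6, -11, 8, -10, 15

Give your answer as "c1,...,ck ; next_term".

-1,0,-1,-1 ; -12

  a_4 = -1·-2 + 0·0 + -1·-3 + -1·-2 = 7
  a_5 = -1·7 + 0·-2 + -1·0 + -1·-3 = -4
  a_6 = -1·-4 + 0·7 + -1·-2 + -1·0 = 6
  a_7 = -1·6 + 0·-4 + -1·7 + -1·-2 = -11
  a_8 = -1·-11 + 0·6 + -1·-4 + -1·7 = 8
  a_9 = -1·8 + 0·-11 + -1·6 + -1·-4 = -10
  a_10 = -1·-10 + 0·8 + -1·-11 + -1·6 = 15
  a_11 = -1·15 + 0·-10 + -1·8 + -1·-11 = -12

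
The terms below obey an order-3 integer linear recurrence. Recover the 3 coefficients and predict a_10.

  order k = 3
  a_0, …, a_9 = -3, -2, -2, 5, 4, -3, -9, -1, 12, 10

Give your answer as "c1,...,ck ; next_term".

0,-1,-1 ; -11

  a_3 = 0·-2 + -1·-2 + -1·-3 = 5
  a_4 = 0·5 + -1·-2 + -1·-2 = 4
  a_5 = 0·4 + -1·5 + -1·-2 = -3
  a_6 = 0·-3 + -1·4 + -1·5 = -9
  a_7 = 0·-9 + -1·-3 + -1·4 = -1
  a_8 = 0·-1 + -1·-9 + -1·-3 = 12
  a_9 = 0·12 + -1·-1 + -1·-9 = 10
  a_10 = 0·10 + -1·12 + -1·-1 = -11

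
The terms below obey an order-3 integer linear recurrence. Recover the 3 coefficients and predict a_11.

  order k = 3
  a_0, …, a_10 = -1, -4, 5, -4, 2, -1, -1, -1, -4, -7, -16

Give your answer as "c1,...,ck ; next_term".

1,2,1 ; -34

  a_3 = 1·5 + 2·-4 + 1·-1 = -4
  a_4 = 1·-4 + 2·5 + 1·-4 = 2
  a_5 = 1·2 + 2·-4 + 1·5 = -1
  a_6 = 1·-1 + 2·2 + 1·-4 = -1
  a_7 = 1·-1 + 2·-1 + 1·2 = -1
  a_8 = 1·-1 + 2·-1 + 1·-1 = -4
  a_9 = 1·-4 + 2·-1 + 1·-1 = -7
  a_10 = 1·-7 + 2·-4 + 1·-1 = -16
  a_11 = 1·-16 + 2·-7 + 1·-4 = -34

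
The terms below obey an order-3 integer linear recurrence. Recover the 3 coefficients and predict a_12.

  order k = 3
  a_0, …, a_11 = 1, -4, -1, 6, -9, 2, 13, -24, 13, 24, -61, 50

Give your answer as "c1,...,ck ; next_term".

-1,-1,1 ; 35

  a_3 = -1·-1 + -1·-4 + 1·1 = 6
  a_4 = -1·6 + -1·-1 + 1·-4 = -9
  a_5 = -1·-9 + -1·6 + 1·-1 = 2
  a_6 = -1·2 + -1·-9 + 1·6 = 13
  a_7 = -1·13 + -1·2 + 1·-9 = -24
  a_8 = -1·-24 + -1·13 + 1·2 = 13
  a_9 = -1·13 + -1·-24 + 1·13 = 24
  a_10 = -1·24 + -1·13 + 1·-24 = -61
  a_11 = -1·-61 + -1·24 + 1·13 = 50
  a_12 = -1·50 + -1·-61 + 1·24 = 35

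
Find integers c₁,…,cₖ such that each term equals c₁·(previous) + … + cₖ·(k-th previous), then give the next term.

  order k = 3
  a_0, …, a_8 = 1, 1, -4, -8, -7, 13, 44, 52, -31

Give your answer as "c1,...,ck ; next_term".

  a_3 = 1·-4 + -1·1 + -3·1 = -8
  a_4 = 1·-8 + -1·-4 + -3·1 = -7
  a_5 = 1·-7 + -1·-8 + -3·-4 = 13
  a_6 = 1·13 + -1·-7 + -3·-8 = 44
  a_7 = 1·44 + -1·13 + -3·-7 = 52
  a_8 = 1·52 + -1·44 + -3·13 = -31
  a_9 = 1·-31 + -1·52 + -3·44 = -215

1,-1,-3 ; -215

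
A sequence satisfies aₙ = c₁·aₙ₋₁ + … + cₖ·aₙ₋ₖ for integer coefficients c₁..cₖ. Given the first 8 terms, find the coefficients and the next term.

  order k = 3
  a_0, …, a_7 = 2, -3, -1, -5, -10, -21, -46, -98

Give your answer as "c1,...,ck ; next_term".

1,2,1 ; -211

  a_3 = 1·-1 + 2·-3 + 1·2 = -5
  a_4 = 1·-5 + 2·-1 + 1·-3 = -10
  a_5 = 1·-10 + 2·-5 + 1·-1 = -21
  a_6 = 1·-21 + 2·-10 + 1·-5 = -46
  a_7 = 1·-46 + 2·-21 + 1·-10 = -98
  a_8 = 1·-98 + 2·-46 + 1·-21 = -211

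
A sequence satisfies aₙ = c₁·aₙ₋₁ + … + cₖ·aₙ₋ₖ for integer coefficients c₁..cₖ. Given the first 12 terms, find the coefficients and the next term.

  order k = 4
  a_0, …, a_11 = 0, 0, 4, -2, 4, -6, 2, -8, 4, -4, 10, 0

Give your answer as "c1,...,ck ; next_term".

0,1,-1,-1 ; 10

  a_4 = 0·-2 + 1·4 + -1·0 + -1·0 = 4
  a_5 = 0·4 + 1·-2 + -1·4 + -1·0 = -6
  a_6 = 0·-6 + 1·4 + -1·-2 + -1·4 = 2
  a_7 = 0·2 + 1·-6 + -1·4 + -1·-2 = -8
  a_8 = 0·-8 + 1·2 + -1·-6 + -1·4 = 4
  a_9 = 0·4 + 1·-8 + -1·2 + -1·-6 = -4
  a_10 = 0·-4 + 1·4 + -1·-8 + -1·2 = 10
  a_11 = 0·10 + 1·-4 + -1·4 + -1·-8 = 0
  a_12 = 0·0 + 1·10 + -1·-4 + -1·4 = 10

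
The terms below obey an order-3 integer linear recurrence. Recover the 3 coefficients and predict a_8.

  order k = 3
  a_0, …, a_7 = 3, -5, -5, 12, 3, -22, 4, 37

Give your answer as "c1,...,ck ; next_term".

  a_3 = -1·-5 + -2·-5 + -1·3 = 12
  a_4 = -1·12 + -2·-5 + -1·-5 = 3
  a_5 = -1·3 + -2·12 + -1·-5 = -22
  a_6 = -1·-22 + -2·3 + -1·12 = 4
  a_7 = -1·4 + -2·-22 + -1·3 = 37
  a_8 = -1·37 + -2·4 + -1·-22 = -23

-1,-2,-1 ; -23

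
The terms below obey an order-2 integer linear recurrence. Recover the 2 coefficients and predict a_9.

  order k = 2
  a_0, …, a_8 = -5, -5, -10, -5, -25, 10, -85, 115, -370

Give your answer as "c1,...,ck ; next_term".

-1,3 ; 715

  a_2 = -1·-5 + 3·-5 = -10
  a_3 = -1·-10 + 3·-5 = -5
  a_4 = -1·-5 + 3·-10 = -25
  a_5 = -1·-25 + 3·-5 = 10
  a_6 = -1·10 + 3·-25 = -85
  a_7 = -1·-85 + 3·10 = 115
  a_8 = -1·115 + 3·-85 = -370
  a_9 = -1·-370 + 3·115 = 715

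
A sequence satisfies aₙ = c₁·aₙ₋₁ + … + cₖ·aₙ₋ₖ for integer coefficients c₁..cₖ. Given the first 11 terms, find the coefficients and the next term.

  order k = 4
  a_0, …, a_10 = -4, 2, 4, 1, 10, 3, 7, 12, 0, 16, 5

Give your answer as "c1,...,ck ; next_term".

  a_4 = 0·1 + 1·4 + 1·2 + -1·-4 = 10
  a_5 = 0·10 + 1·1 + 1·4 + -1·2 = 3
  a_6 = 0·3 + 1·10 + 1·1 + -1·4 = 7
  a_7 = 0·7 + 1·3 + 1·10 + -1·1 = 12
  a_8 = 0·12 + 1·7 + 1·3 + -1·10 = 0
  a_9 = 0·0 + 1·12 + 1·7 + -1·3 = 16
  a_10 = 0·16 + 1·0 + 1·12 + -1·7 = 5
  a_11 = 0·5 + 1·16 + 1·0 + -1·12 = 4

0,1,1,-1 ; 4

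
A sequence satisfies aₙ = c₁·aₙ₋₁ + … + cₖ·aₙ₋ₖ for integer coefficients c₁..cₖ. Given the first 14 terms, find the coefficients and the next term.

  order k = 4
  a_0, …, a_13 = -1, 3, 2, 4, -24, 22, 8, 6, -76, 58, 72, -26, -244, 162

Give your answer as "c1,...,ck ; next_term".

  a_4 = -2·4 + -3·2 + -4·3 + -2·-1 = -24
  a_5 = -2·-24 + -3·4 + -4·2 + -2·3 = 22
  a_6 = -2·22 + -3·-24 + -4·4 + -2·2 = 8
  a_7 = -2·8 + -3·22 + -4·-24 + -2·4 = 6
  a_8 = -2·6 + -3·8 + -4·22 + -2·-24 = -76
  a_9 = -2·-76 + -3·6 + -4·8 + -2·22 = 58
  a_10 = -2·58 + -3·-76 + -4·6 + -2·8 = 72
  a_11 = -2·72 + -3·58 + -4·-76 + -2·6 = -26
  a_12 = -2·-26 + -3·72 + -4·58 + -2·-76 = -244
  a_13 = -2·-244 + -3·-26 + -4·72 + -2·58 = 162
  a_14 = -2·162 + -3·-244 + -4·-26 + -2·72 = 368

-2,-3,-4,-2 ; 368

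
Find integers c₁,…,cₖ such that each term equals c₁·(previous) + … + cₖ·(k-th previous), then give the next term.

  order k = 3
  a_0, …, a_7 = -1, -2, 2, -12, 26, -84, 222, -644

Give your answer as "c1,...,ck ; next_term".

-2,3,2 ; 1786

  a_3 = -2·2 + 3·-2 + 2·-1 = -12
  a_4 = -2·-12 + 3·2 + 2·-2 = 26
  a_5 = -2·26 + 3·-12 + 2·2 = -84
  a_6 = -2·-84 + 3·26 + 2·-12 = 222
  a_7 = -2·222 + 3·-84 + 2·26 = -644
  a_8 = -2·-644 + 3·222 + 2·-84 = 1786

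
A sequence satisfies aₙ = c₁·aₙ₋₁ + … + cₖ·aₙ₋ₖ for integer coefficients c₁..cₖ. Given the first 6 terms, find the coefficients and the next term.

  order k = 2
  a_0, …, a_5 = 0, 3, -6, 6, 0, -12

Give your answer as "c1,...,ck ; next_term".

  a_2 = -2·3 + -2·0 = -6
  a_3 = -2·-6 + -2·3 = 6
  a_4 = -2·6 + -2·-6 = 0
  a_5 = -2·0 + -2·6 = -12
  a_6 = -2·-12 + -2·0 = 24

-2,-2 ; 24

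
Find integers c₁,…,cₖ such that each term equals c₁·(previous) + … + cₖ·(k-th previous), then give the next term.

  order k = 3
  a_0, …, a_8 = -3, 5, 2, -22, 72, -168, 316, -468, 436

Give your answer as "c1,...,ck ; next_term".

-3,-2,2 ; 260

  a_3 = -3·2 + -2·5 + 2·-3 = -22
  a_4 = -3·-22 + -2·2 + 2·5 = 72
  a_5 = -3·72 + -2·-22 + 2·2 = -168
  a_6 = -3·-168 + -2·72 + 2·-22 = 316
  a_7 = -3·316 + -2·-168 + 2·72 = -468
  a_8 = -3·-468 + -2·316 + 2·-168 = 436
  a_9 = -3·436 + -2·-468 + 2·316 = 260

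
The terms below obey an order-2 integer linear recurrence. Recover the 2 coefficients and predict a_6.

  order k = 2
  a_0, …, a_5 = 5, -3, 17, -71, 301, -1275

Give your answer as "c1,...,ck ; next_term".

  a_2 = -4·-3 + 1·5 = 17
  a_3 = -4·17 + 1·-3 = -71
  a_4 = -4·-71 + 1·17 = 301
  a_5 = -4·301 + 1·-71 = -1275
  a_6 = -4·-1275 + 1·301 = 5401

-4,1 ; 5401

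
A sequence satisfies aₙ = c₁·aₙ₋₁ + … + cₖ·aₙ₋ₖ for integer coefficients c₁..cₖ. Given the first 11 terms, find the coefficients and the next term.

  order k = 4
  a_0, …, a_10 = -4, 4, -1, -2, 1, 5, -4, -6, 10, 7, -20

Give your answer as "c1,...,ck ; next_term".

0,-1,1,1 ; -3

  a_4 = 0·-2 + -1·-1 + 1·4 + 1·-4 = 1
  a_5 = 0·1 + -1·-2 + 1·-1 + 1·4 = 5
  a_6 = 0·5 + -1·1 + 1·-2 + 1·-1 = -4
  a_7 = 0·-4 + -1·5 + 1·1 + 1·-2 = -6
  a_8 = 0·-6 + -1·-4 + 1·5 + 1·1 = 10
  a_9 = 0·10 + -1·-6 + 1·-4 + 1·5 = 7
  a_10 = 0·7 + -1·10 + 1·-6 + 1·-4 = -20
  a_11 = 0·-20 + -1·7 + 1·10 + 1·-6 = -3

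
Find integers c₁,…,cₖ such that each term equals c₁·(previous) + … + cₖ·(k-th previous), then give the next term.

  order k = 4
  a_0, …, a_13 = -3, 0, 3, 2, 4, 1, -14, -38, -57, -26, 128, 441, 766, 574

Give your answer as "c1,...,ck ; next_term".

  a_4 = 2·2 + -2·3 + -1·0 + -2·-3 = 4
  a_5 = 2·4 + -2·2 + -1·3 + -2·0 = 1
  a_6 = 2·1 + -2·4 + -1·2 + -2·3 = -14
  a_7 = 2·-14 + -2·1 + -1·4 + -2·2 = -38
  a_8 = 2·-38 + -2·-14 + -1·1 + -2·4 = -57
  a_9 = 2·-57 + -2·-38 + -1·-14 + -2·1 = -26
  a_10 = 2·-26 + -2·-57 + -1·-38 + -2·-14 = 128
  a_11 = 2·128 + -2·-26 + -1·-57 + -2·-38 = 441
  a_12 = 2·441 + -2·128 + -1·-26 + -2·-57 = 766
  a_13 = 2·766 + -2·441 + -1·128 + -2·-26 = 574
  a_14 = 2·574 + -2·766 + -1·441 + -2·128 = -1081

2,-2,-1,-2 ; -1081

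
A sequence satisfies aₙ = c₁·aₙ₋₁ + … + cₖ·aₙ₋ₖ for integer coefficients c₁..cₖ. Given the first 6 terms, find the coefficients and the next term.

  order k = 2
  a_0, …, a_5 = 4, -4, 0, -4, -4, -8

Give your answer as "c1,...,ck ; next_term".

1,1 ; -12

  a_2 = 1·-4 + 1·4 = 0
  a_3 = 1·0 + 1·-4 = -4
  a_4 = 1·-4 + 1·0 = -4
  a_5 = 1·-4 + 1·-4 = -8
  a_6 = 1·-8 + 1·-4 = -12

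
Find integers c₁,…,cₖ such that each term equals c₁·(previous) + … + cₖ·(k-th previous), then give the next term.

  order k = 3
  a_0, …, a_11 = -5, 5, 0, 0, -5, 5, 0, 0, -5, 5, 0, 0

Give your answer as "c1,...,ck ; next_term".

-1,-1,-1 ; -5

  a_3 = -1·0 + -1·5 + -1·-5 = 0
  a_4 = -1·0 + -1·0 + -1·5 = -5
  a_5 = -1·-5 + -1·0 + -1·0 = 5
  a_6 = -1·5 + -1·-5 + -1·0 = 0
  a_7 = -1·0 + -1·5 + -1·-5 = 0
  a_8 = -1·0 + -1·0 + -1·5 = -5
  a_9 = -1·-5 + -1·0 + -1·0 = 5
  a_10 = -1·5 + -1·-5 + -1·0 = 0
  a_11 = -1·0 + -1·5 + -1·-5 = 0
  a_12 = -1·0 + -1·0 + -1·5 = -5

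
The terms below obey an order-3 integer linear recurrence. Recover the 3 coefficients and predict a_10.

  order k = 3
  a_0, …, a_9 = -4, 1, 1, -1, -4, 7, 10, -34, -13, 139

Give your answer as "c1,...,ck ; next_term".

  a_3 = -1·1 + -4·1 + -1·-4 = -1
  a_4 = -1·-1 + -4·1 + -1·1 = -4
  a_5 = -1·-4 + -4·-1 + -1·1 = 7
  a_6 = -1·7 + -4·-4 + -1·-1 = 10
  a_7 = -1·10 + -4·7 + -1·-4 = -34
  a_8 = -1·-34 + -4·10 + -1·7 = -13
  a_9 = -1·-13 + -4·-34 + -1·10 = 139
  a_10 = -1·139 + -4·-13 + -1·-34 = -53

-1,-4,-1 ; -53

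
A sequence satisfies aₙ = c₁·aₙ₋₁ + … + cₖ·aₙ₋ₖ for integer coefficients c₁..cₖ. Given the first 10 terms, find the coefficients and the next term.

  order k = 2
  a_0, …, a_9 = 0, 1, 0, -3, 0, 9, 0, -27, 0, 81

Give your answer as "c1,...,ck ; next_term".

  a_2 = 0·1 + -3·0 = 0
  a_3 = 0·0 + -3·1 = -3
  a_4 = 0·-3 + -3·0 = 0
  a_5 = 0·0 + -3·-3 = 9
  a_6 = 0·9 + -3·0 = 0
  a_7 = 0·0 + -3·9 = -27
  a_8 = 0·-27 + -3·0 = 0
  a_9 = 0·0 + -3·-27 = 81
  a_10 = 0·81 + -3·0 = 0

0,-3 ; 0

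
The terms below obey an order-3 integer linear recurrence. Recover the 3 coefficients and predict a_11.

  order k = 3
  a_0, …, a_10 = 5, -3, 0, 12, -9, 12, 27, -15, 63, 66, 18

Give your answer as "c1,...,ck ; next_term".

0,1,3 ; 255

  a_3 = 0·0 + 1·-3 + 3·5 = 12
  a_4 = 0·12 + 1·0 + 3·-3 = -9
  a_5 = 0·-9 + 1·12 + 3·0 = 12
  a_6 = 0·12 + 1·-9 + 3·12 = 27
  a_7 = 0·27 + 1·12 + 3·-9 = -15
  a_8 = 0·-15 + 1·27 + 3·12 = 63
  a_9 = 0·63 + 1·-15 + 3·27 = 66
  a_10 = 0·66 + 1·63 + 3·-15 = 18
  a_11 = 0·18 + 1·66 + 3·63 = 255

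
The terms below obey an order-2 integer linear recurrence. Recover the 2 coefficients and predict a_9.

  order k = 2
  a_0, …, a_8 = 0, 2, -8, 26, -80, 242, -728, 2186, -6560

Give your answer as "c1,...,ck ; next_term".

  a_2 = -4·2 + -3·0 = -8
  a_3 = -4·-8 + -3·2 = 26
  a_4 = -4·26 + -3·-8 = -80
  a_5 = -4·-80 + -3·26 = 242
  a_6 = -4·242 + -3·-80 = -728
  a_7 = -4·-728 + -3·242 = 2186
  a_8 = -4·2186 + -3·-728 = -6560
  a_9 = -4·-6560 + -3·2186 = 19682

-4,-3 ; 19682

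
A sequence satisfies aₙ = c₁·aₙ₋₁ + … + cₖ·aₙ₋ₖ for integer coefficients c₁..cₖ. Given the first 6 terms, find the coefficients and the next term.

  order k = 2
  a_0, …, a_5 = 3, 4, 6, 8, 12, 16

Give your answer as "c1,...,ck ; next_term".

0,2 ; 24

  a_2 = 0·4 + 2·3 = 6
  a_3 = 0·6 + 2·4 = 8
  a_4 = 0·8 + 2·6 = 12
  a_5 = 0·12 + 2·8 = 16
  a_6 = 0·16 + 2·12 = 24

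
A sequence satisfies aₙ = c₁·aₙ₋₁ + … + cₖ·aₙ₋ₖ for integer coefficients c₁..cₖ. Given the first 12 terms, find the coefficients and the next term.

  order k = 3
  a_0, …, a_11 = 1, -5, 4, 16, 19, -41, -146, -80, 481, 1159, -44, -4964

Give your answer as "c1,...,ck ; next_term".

  a_3 = 1·4 + -3·-5 + -3·1 = 16
  a_4 = 1·16 + -3·4 + -3·-5 = 19
  a_5 = 1·19 + -3·16 + -3·4 = -41
  a_6 = 1·-41 + -3·19 + -3·16 = -146
  a_7 = 1·-146 + -3·-41 + -3·19 = -80
  a_8 = 1·-80 + -3·-146 + -3·-41 = 481
  a_9 = 1·481 + -3·-80 + -3·-146 = 1159
  a_10 = 1·1159 + -3·481 + -3·-80 = -44
  a_11 = 1·-44 + -3·1159 + -3·481 = -4964
  a_12 = 1·-4964 + -3·-44 + -3·1159 = -8309

1,-3,-3 ; -8309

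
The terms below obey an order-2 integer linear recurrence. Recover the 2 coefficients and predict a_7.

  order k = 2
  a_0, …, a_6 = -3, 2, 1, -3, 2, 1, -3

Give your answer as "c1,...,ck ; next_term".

-1,-1 ; 2

  a_2 = -1·2 + -1·-3 = 1
  a_3 = -1·1 + -1·2 = -3
  a_4 = -1·-3 + -1·1 = 2
  a_5 = -1·2 + -1·-3 = 1
  a_6 = -1·1 + -1·2 = -3
  a_7 = -1·-3 + -1·1 = 2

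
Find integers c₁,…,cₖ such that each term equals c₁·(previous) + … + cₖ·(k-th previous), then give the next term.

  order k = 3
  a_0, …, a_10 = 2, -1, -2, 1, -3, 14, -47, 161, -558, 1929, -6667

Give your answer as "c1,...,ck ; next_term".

  a_3 = -3·-2 + 1·-1 + -2·2 = 1
  a_4 = -3·1 + 1·-2 + -2·-1 = -3
  a_5 = -3·-3 + 1·1 + -2·-2 = 14
  a_6 = -3·14 + 1·-3 + -2·1 = -47
  a_7 = -3·-47 + 1·14 + -2·-3 = 161
  a_8 = -3·161 + 1·-47 + -2·14 = -558
  a_9 = -3·-558 + 1·161 + -2·-47 = 1929
  a_10 = -3·1929 + 1·-558 + -2·161 = -6667
  a_11 = -3·-6667 + 1·1929 + -2·-558 = 23046

-3,1,-2 ; 23046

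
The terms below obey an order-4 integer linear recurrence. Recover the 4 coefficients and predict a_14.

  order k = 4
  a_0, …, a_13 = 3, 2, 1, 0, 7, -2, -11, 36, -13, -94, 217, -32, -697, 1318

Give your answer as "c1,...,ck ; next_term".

-1,-2,3,1 ; 197

  a_4 = -1·0 + -2·1 + 3·2 + 1·3 = 7
  a_5 = -1·7 + -2·0 + 3·1 + 1·2 = -2
  a_6 = -1·-2 + -2·7 + 3·0 + 1·1 = -11
  a_7 = -1·-11 + -2·-2 + 3·7 + 1·0 = 36
  a_8 = -1·36 + -2·-11 + 3·-2 + 1·7 = -13
  a_9 = -1·-13 + -2·36 + 3·-11 + 1·-2 = -94
  a_10 = -1·-94 + -2·-13 + 3·36 + 1·-11 = 217
  a_11 = -1·217 + -2·-94 + 3·-13 + 1·36 = -32
  a_12 = -1·-32 + -2·217 + 3·-94 + 1·-13 = -697
  a_13 = -1·-697 + -2·-32 + 3·217 + 1·-94 = 1318
  a_14 = -1·1318 + -2·-697 + 3·-32 + 1·217 = 197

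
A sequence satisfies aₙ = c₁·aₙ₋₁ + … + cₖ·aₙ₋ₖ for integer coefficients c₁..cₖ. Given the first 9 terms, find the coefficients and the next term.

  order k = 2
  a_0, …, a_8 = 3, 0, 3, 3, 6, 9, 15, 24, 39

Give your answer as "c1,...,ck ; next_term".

1,1 ; 63

  a_2 = 1·0 + 1·3 = 3
  a_3 = 1·3 + 1·0 = 3
  a_4 = 1·3 + 1·3 = 6
  a_5 = 1·6 + 1·3 = 9
  a_6 = 1·9 + 1·6 = 15
  a_7 = 1·15 + 1·9 = 24
  a_8 = 1·24 + 1·15 = 39
  a_9 = 1·39 + 1·24 = 63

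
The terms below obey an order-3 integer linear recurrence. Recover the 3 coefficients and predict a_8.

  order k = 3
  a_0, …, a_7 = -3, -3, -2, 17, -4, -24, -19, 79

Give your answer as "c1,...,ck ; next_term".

  a_3 = -1·-2 + -2·-3 + -3·-3 = 17
  a_4 = -1·17 + -2·-2 + -3·-3 = -4
  a_5 = -1·-4 + -2·17 + -3·-2 = -24
  a_6 = -1·-24 + -2·-4 + -3·17 = -19
  a_7 = -1·-19 + -2·-24 + -3·-4 = 79
  a_8 = -1·79 + -2·-19 + -3·-24 = 31

-1,-2,-3 ; 31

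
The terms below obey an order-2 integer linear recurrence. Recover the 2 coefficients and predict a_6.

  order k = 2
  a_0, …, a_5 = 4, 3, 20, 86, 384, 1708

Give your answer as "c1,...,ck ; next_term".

  a_2 = 4·3 + 2·4 = 20
  a_3 = 4·20 + 2·3 = 86
  a_4 = 4·86 + 2·20 = 384
  a_5 = 4·384 + 2·86 = 1708
  a_6 = 4·1708 + 2·384 = 7600

4,2 ; 7600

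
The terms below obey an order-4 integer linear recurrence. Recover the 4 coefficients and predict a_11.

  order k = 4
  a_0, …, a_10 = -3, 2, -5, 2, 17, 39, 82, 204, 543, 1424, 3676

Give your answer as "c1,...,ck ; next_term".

  a_4 = 3·2 + -2·-5 + 2·2 + 1·-3 = 17
  a_5 = 3·17 + -2·2 + 2·-5 + 1·2 = 39
  a_6 = 3·39 + -2·17 + 2·2 + 1·-5 = 82
  a_7 = 3·82 + -2·39 + 2·17 + 1·2 = 204
  a_8 = 3·204 + -2·82 + 2·39 + 1·17 = 543
  a_9 = 3·543 + -2·204 + 2·82 + 1·39 = 1424
  a_10 = 3·1424 + -2·543 + 2·204 + 1·82 = 3676
  a_11 = 3·3676 + -2·1424 + 2·543 + 1·204 = 9470

3,-2,2,1 ; 9470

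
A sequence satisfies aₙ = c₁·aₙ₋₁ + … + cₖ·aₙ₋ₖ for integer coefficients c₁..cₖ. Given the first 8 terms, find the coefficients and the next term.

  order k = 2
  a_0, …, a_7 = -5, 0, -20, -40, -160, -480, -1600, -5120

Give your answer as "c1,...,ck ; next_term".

  a_2 = 2·0 + 4·-5 = -20
  a_3 = 2·-20 + 4·0 = -40
  a_4 = 2·-40 + 4·-20 = -160
  a_5 = 2·-160 + 4·-40 = -480
  a_6 = 2·-480 + 4·-160 = -1600
  a_7 = 2·-1600 + 4·-480 = -5120
  a_8 = 2·-5120 + 4·-1600 = -16640

2,4 ; -16640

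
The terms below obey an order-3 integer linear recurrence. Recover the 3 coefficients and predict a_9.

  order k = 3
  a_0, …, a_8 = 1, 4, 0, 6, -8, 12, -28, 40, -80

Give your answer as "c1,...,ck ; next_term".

0,2,-2 ; 136

  a_3 = 0·0 + 2·4 + -2·1 = 6
  a_4 = 0·6 + 2·0 + -2·4 = -8
  a_5 = 0·-8 + 2·6 + -2·0 = 12
  a_6 = 0·12 + 2·-8 + -2·6 = -28
  a_7 = 0·-28 + 2·12 + -2·-8 = 40
  a_8 = 0·40 + 2·-28 + -2·12 = -80
  a_9 = 0·-80 + 2·40 + -2·-28 = 136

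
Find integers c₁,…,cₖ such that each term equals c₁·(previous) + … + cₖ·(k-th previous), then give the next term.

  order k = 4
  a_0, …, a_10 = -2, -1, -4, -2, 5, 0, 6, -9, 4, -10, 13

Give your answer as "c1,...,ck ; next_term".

  a_4 = -1·-2 + 0·-4 + -1·-1 + -1·-2 = 5
  a_5 = -1·5 + 0·-2 + -1·-4 + -1·-1 = 0
  a_6 = -1·0 + 0·5 + -1·-2 + -1·-4 = 6
  a_7 = -1·6 + 0·0 + -1·5 + -1·-2 = -9
  a_8 = -1·-9 + 0·6 + -1·0 + -1·5 = 4
  a_9 = -1·4 + 0·-9 + -1·6 + -1·0 = -10
  a_10 = -1·-10 + 0·4 + -1·-9 + -1·6 = 13
  a_11 = -1·13 + 0·-10 + -1·4 + -1·-9 = -8

-1,0,-1,-1 ; -8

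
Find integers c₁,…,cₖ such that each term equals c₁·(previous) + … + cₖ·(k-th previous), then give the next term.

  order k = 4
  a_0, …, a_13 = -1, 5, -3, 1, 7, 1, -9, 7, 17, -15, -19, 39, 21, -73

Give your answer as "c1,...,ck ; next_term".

  a_4 = 0·1 + -1·-3 + 1·5 + 1·-1 = 7
  a_5 = 0·7 + -1·1 + 1·-3 + 1·5 = 1
  a_6 = 0·1 + -1·7 + 1·1 + 1·-3 = -9
  a_7 = 0·-9 + -1·1 + 1·7 + 1·1 = 7
  a_8 = 0·7 + -1·-9 + 1·1 + 1·7 = 17
  a_9 = 0·17 + -1·7 + 1·-9 + 1·1 = -15
  a_10 = 0·-15 + -1·17 + 1·7 + 1·-9 = -19
  a_11 = 0·-19 + -1·-15 + 1·17 + 1·7 = 39
  a_12 = 0·39 + -1·-19 + 1·-15 + 1·17 = 21
  a_13 = 0·21 + -1·39 + 1·-19 + 1·-15 = -73
  a_14 = 0·-73 + -1·21 + 1·39 + 1·-19 = -1

0,-1,1,1 ; -1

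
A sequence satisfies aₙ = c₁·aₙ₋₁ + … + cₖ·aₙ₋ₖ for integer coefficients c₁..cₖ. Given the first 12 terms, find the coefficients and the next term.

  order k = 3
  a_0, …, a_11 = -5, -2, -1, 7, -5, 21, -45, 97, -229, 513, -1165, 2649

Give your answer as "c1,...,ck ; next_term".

  a_3 = -1·-1 + 2·-2 + -2·-5 = 7
  a_4 = -1·7 + 2·-1 + -2·-2 = -5
  a_5 = -1·-5 + 2·7 + -2·-1 = 21
  a_6 = -1·21 + 2·-5 + -2·7 = -45
  a_7 = -1·-45 + 2·21 + -2·-5 = 97
  a_8 = -1·97 + 2·-45 + -2·21 = -229
  a_9 = -1·-229 + 2·97 + -2·-45 = 513
  a_10 = -1·513 + 2·-229 + -2·97 = -1165
  a_11 = -1·-1165 + 2·513 + -2·-229 = 2649
  a_12 = -1·2649 + 2·-1165 + -2·513 = -6005

-1,2,-2 ; -6005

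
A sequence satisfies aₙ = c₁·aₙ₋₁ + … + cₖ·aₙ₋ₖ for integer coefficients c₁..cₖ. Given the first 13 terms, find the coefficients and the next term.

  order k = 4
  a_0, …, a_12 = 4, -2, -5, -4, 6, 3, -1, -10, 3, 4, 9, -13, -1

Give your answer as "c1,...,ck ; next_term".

  a_4 = 0·-4 + 0·-5 + -1·-2 + 1·4 = 6
  a_5 = 0·6 + 0·-4 + -1·-5 + 1·-2 = 3
  a_6 = 0·3 + 0·6 + -1·-4 + 1·-5 = -1
  a_7 = 0·-1 + 0·3 + -1·6 + 1·-4 = -10
  a_8 = 0·-10 + 0·-1 + -1·3 + 1·6 = 3
  a_9 = 0·3 + 0·-10 + -1·-1 + 1·3 = 4
  a_10 = 0·4 + 0·3 + -1·-10 + 1·-1 = 9
  a_11 = 0·9 + 0·4 + -1·3 + 1·-10 = -13
  a_12 = 0·-13 + 0·9 + -1·4 + 1·3 = -1
  a_13 = 0·-1 + 0·-13 + -1·9 + 1·4 = -5

0,0,-1,1 ; -5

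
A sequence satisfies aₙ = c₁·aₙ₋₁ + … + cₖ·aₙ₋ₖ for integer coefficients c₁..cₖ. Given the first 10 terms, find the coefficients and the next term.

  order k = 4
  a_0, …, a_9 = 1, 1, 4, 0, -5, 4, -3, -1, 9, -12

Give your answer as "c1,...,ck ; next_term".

  a_4 = -1·0 + -1·4 + 0·1 + -1·1 = -5
  a_5 = -1·-5 + -1·0 + 0·4 + -1·1 = 4
  a_6 = -1·4 + -1·-5 + 0·0 + -1·4 = -3
  a_7 = -1·-3 + -1·4 + 0·-5 + -1·0 = -1
  a_8 = -1·-1 + -1·-3 + 0·4 + -1·-5 = 9
  a_9 = -1·9 + -1·-1 + 0·-3 + -1·4 = -12
  a_10 = -1·-12 + -1·9 + 0·-1 + -1·-3 = 6

-1,-1,0,-1 ; 6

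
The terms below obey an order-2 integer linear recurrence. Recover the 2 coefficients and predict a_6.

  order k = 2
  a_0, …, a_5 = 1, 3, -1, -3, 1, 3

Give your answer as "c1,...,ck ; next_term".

0,-1 ; -1

  a_2 = 0·3 + -1·1 = -1
  a_3 = 0·-1 + -1·3 = -3
  a_4 = 0·-3 + -1·-1 = 1
  a_5 = 0·1 + -1·-3 = 3
  a_6 = 0·3 + -1·1 = -1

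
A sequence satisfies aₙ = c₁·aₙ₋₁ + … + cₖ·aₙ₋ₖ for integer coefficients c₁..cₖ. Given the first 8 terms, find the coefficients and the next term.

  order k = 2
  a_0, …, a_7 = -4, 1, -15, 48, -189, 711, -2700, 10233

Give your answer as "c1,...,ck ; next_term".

-3,3 ; -38799

  a_2 = -3·1 + 3·-4 = -15
  a_3 = -3·-15 + 3·1 = 48
  a_4 = -3·48 + 3·-15 = -189
  a_5 = -3·-189 + 3·48 = 711
  a_6 = -3·711 + 3·-189 = -2700
  a_7 = -3·-2700 + 3·711 = 10233
  a_8 = -3·10233 + 3·-2700 = -38799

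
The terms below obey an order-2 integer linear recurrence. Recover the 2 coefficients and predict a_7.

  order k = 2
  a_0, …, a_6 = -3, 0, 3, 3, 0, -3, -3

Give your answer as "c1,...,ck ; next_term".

1,-1 ; 0

  a_2 = 1·0 + -1·-3 = 3
  a_3 = 1·3 + -1·0 = 3
  a_4 = 1·3 + -1·3 = 0
  a_5 = 1·0 + -1·3 = -3
  a_6 = 1·-3 + -1·0 = -3
  a_7 = 1·-3 + -1·-3 = 0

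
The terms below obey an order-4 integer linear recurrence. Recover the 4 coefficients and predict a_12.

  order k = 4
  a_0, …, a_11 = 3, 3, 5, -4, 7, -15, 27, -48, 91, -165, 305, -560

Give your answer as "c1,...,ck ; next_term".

  a_4 = 0·-4 + 2·5 + -2·3 + 1·3 = 7
  a_5 = 0·7 + 2·-4 + -2·5 + 1·3 = -15
  a_6 = 0·-15 + 2·7 + -2·-4 + 1·5 = 27
  a_7 = 0·27 + 2·-15 + -2·7 + 1·-4 = -48
  a_8 = 0·-48 + 2·27 + -2·-15 + 1·7 = 91
  a_9 = 0·91 + 2·-48 + -2·27 + 1·-15 = -165
  a_10 = 0·-165 + 2·91 + -2·-48 + 1·27 = 305
  a_11 = 0·305 + 2·-165 + -2·91 + 1·-48 = -560
  a_12 = 0·-560 + 2·305 + -2·-165 + 1·91 = 1031

0,2,-2,1 ; 1031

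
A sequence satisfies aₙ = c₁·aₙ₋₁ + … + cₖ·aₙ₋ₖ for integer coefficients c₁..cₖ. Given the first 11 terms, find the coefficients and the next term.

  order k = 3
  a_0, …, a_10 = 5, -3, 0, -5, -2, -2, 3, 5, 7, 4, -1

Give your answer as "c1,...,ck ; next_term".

1,0,-1 ; -8

  a_3 = 1·0 + 0·-3 + -1·5 = -5
  a_4 = 1·-5 + 0·0 + -1·-3 = -2
  a_5 = 1·-2 + 0·-5 + -1·0 = -2
  a_6 = 1·-2 + 0·-2 + -1·-5 = 3
  a_7 = 1·3 + 0·-2 + -1·-2 = 5
  a_8 = 1·5 + 0·3 + -1·-2 = 7
  a_9 = 1·7 + 0·5 + -1·3 = 4
  a_10 = 1·4 + 0·7 + -1·5 = -1
  a_11 = 1·-1 + 0·4 + -1·7 = -8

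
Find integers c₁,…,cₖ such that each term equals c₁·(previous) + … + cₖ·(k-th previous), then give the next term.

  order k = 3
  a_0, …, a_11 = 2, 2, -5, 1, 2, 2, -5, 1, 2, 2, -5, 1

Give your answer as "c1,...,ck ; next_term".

  a_3 = -1·-5 + -1·2 + -1·2 = 1
  a_4 = -1·1 + -1·-5 + -1·2 = 2
  a_5 = -1·2 + -1·1 + -1·-5 = 2
  a_6 = -1·2 + -1·2 + -1·1 = -5
  a_7 = -1·-5 + -1·2 + -1·2 = 1
  a_8 = -1·1 + -1·-5 + -1·2 = 2
  a_9 = -1·2 + -1·1 + -1·-5 = 2
  a_10 = -1·2 + -1·2 + -1·1 = -5
  a_11 = -1·-5 + -1·2 + -1·2 = 1
  a_12 = -1·1 + -1·-5 + -1·2 = 2

-1,-1,-1 ; 2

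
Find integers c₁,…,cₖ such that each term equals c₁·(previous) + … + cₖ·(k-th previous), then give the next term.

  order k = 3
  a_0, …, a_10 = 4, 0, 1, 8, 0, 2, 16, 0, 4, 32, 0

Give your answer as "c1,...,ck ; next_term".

  a_3 = 0·1 + 0·0 + 2·4 = 8
  a_4 = 0·8 + 0·1 + 2·0 = 0
  a_5 = 0·0 + 0·8 + 2·1 = 2
  a_6 = 0·2 + 0·0 + 2·8 = 16
  a_7 = 0·16 + 0·2 + 2·0 = 0
  a_8 = 0·0 + 0·16 + 2·2 = 4
  a_9 = 0·4 + 0·0 + 2·16 = 32
  a_10 = 0·32 + 0·4 + 2·0 = 0
  a_11 = 0·0 + 0·32 + 2·4 = 8

0,0,2 ; 8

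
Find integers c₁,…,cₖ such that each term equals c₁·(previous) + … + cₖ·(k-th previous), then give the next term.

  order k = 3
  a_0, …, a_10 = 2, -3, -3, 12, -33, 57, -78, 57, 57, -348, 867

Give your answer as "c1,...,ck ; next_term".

-2,0,3 ; -1563

  a_3 = -2·-3 + 0·-3 + 3·2 = 12
  a_4 = -2·12 + 0·-3 + 3·-3 = -33
  a_5 = -2·-33 + 0·12 + 3·-3 = 57
  a_6 = -2·57 + 0·-33 + 3·12 = -78
  a_7 = -2·-78 + 0·57 + 3·-33 = 57
  a_8 = -2·57 + 0·-78 + 3·57 = 57
  a_9 = -2·57 + 0·57 + 3·-78 = -348
  a_10 = -2·-348 + 0·57 + 3·57 = 867
  a_11 = -2·867 + 0·-348 + 3·57 = -1563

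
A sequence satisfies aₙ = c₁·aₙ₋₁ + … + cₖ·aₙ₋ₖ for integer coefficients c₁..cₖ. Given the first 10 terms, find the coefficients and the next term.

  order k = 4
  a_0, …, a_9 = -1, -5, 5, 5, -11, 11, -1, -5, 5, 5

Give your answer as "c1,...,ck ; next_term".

  a_4 = -1·5 + 0·5 + 1·-5 + 1·-1 = -11
  a_5 = -1·-11 + 0·5 + 1·5 + 1·-5 = 11
  a_6 = -1·11 + 0·-11 + 1·5 + 1·5 = -1
  a_7 = -1·-1 + 0·11 + 1·-11 + 1·5 = -5
  a_8 = -1·-5 + 0·-1 + 1·11 + 1·-11 = 5
  a_9 = -1·5 + 0·-5 + 1·-1 + 1·11 = 5
  a_10 = -1·5 + 0·5 + 1·-5 + 1·-1 = -11

-1,0,1,1 ; -11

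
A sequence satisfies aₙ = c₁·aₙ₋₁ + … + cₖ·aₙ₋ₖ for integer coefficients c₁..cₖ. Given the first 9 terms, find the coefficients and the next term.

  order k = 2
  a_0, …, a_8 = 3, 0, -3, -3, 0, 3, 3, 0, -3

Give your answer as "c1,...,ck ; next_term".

  a_2 = 1·0 + -1·3 = -3
  a_3 = 1·-3 + -1·0 = -3
  a_4 = 1·-3 + -1·-3 = 0
  a_5 = 1·0 + -1·-3 = 3
  a_6 = 1·3 + -1·0 = 3
  a_7 = 1·3 + -1·3 = 0
  a_8 = 1·0 + -1·3 = -3
  a_9 = 1·-3 + -1·0 = -3

1,-1 ; -3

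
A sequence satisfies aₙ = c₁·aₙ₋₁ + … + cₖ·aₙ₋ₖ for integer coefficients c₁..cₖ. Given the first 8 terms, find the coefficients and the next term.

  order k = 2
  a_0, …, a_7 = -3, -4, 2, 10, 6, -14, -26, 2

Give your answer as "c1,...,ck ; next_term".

1,-2 ; 54

  a_2 = 1·-4 + -2·-3 = 2
  a_3 = 1·2 + -2·-4 = 10
  a_4 = 1·10 + -2·2 = 6
  a_5 = 1·6 + -2·10 = -14
  a_6 = 1·-14 + -2·6 = -26
  a_7 = 1·-26 + -2·-14 = 2
  a_8 = 1·2 + -2·-26 = 54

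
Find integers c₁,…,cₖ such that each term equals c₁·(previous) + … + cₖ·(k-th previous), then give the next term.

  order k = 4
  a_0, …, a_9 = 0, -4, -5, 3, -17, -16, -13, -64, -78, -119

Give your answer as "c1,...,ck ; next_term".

  a_4 = 0·3 + 1·-5 + 3·-4 + 1·0 = -17
  a_5 = 0·-17 + 1·3 + 3·-5 + 1·-4 = -16
  a_6 = 0·-16 + 1·-17 + 3·3 + 1·-5 = -13
  a_7 = 0·-13 + 1·-16 + 3·-17 + 1·3 = -64
  a_8 = 0·-64 + 1·-13 + 3·-16 + 1·-17 = -78
  a_9 = 0·-78 + 1·-64 + 3·-13 + 1·-16 = -119
  a_10 = 0·-119 + 1·-78 + 3·-64 + 1·-13 = -283

0,1,3,1 ; -283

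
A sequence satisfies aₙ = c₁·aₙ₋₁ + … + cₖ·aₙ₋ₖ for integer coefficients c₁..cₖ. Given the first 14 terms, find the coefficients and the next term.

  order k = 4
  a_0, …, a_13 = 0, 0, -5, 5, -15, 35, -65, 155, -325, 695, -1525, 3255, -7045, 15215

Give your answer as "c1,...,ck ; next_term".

  a_4 = -1·5 + 2·-5 + -2·0 + -2·0 = -15
  a_5 = -1·-15 + 2·5 + -2·-5 + -2·0 = 35
  a_6 = -1·35 + 2·-15 + -2·5 + -2·-5 = -65
  a_7 = -1·-65 + 2·35 + -2·-15 + -2·5 = 155
  a_8 = -1·155 + 2·-65 + -2·35 + -2·-15 = -325
  a_9 = -1·-325 + 2·155 + -2·-65 + -2·35 = 695
  a_10 = -1·695 + 2·-325 + -2·155 + -2·-65 = -1525
  a_11 = -1·-1525 + 2·695 + -2·-325 + -2·155 = 3255
  a_12 = -1·3255 + 2·-1525 + -2·695 + -2·-325 = -7045
  a_13 = -1·-7045 + 2·3255 + -2·-1525 + -2·695 = 15215
  a_14 = -1·15215 + 2·-7045 + -2·3255 + -2·-1525 = -32765

-1,2,-2,-2 ; -32765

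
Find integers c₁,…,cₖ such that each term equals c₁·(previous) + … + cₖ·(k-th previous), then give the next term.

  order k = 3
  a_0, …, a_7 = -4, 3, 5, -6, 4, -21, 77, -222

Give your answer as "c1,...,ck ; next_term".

  a_3 = -3·5 + -1·3 + -3·-4 = -6
  a_4 = -3·-6 + -1·5 + -3·3 = 4
  a_5 = -3·4 + -1·-6 + -3·5 = -21
  a_6 = -3·-21 + -1·4 + -3·-6 = 77
  a_7 = -3·77 + -1·-21 + -3·4 = -222
  a_8 = -3·-222 + -1·77 + -3·-21 = 652

-3,-1,-3 ; 652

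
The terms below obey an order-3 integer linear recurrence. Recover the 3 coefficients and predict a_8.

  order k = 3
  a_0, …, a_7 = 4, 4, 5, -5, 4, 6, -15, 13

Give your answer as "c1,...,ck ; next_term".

-1,-1,1 ; 8

  a_3 = -1·5 + -1·4 + 1·4 = -5
  a_4 = -1·-5 + -1·5 + 1·4 = 4
  a_5 = -1·4 + -1·-5 + 1·5 = 6
  a_6 = -1·6 + -1·4 + 1·-5 = -15
  a_7 = -1·-15 + -1·6 + 1·4 = 13
  a_8 = -1·13 + -1·-15 + 1·6 = 8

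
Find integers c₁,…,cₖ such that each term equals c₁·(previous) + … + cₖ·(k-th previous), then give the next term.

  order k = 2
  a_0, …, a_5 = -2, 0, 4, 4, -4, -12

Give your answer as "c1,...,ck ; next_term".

  a_2 = 1·0 + -2·-2 = 4
  a_3 = 1·4 + -2·0 = 4
  a_4 = 1·4 + -2·4 = -4
  a_5 = 1·-4 + -2·4 = -12
  a_6 = 1·-12 + -2·-4 = -4

1,-2 ; -4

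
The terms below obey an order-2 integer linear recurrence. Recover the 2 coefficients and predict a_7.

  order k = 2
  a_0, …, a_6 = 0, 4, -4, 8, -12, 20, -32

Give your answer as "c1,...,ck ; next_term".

-1,1 ; 52

  a_2 = -1·4 + 1·0 = -4
  a_3 = -1·-4 + 1·4 = 8
  a_4 = -1·8 + 1·-4 = -12
  a_5 = -1·-12 + 1·8 = 20
  a_6 = -1·20 + 1·-12 = -32
  a_7 = -1·-32 + 1·20 = 52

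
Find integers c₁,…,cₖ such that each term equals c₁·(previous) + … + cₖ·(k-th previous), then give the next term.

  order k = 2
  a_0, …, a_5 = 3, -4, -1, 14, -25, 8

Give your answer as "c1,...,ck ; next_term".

-2,-3 ; 59

  a_2 = -2·-4 + -3·3 = -1
  a_3 = -2·-1 + -3·-4 = 14
  a_4 = -2·14 + -3·-1 = -25
  a_5 = -2·-25 + -3·14 = 8
  a_6 = -2·8 + -3·-25 = 59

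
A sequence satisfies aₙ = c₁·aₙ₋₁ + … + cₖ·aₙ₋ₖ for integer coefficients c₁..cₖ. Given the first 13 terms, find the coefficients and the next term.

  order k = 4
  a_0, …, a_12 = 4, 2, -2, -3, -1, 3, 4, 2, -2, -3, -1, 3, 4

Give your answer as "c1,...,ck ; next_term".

1,0,-1,1 ; 2

  a_4 = 1·-3 + 0·-2 + -1·2 + 1·4 = -1
  a_5 = 1·-1 + 0·-3 + -1·-2 + 1·2 = 3
  a_6 = 1·3 + 0·-1 + -1·-3 + 1·-2 = 4
  a_7 = 1·4 + 0·3 + -1·-1 + 1·-3 = 2
  a_8 = 1·2 + 0·4 + -1·3 + 1·-1 = -2
  a_9 = 1·-2 + 0·2 + -1·4 + 1·3 = -3
  a_10 = 1·-3 + 0·-2 + -1·2 + 1·4 = -1
  a_11 = 1·-1 + 0·-3 + -1·-2 + 1·2 = 3
  a_12 = 1·3 + 0·-1 + -1·-3 + 1·-2 = 4
  a_13 = 1·4 + 0·3 + -1·-1 + 1·-3 = 2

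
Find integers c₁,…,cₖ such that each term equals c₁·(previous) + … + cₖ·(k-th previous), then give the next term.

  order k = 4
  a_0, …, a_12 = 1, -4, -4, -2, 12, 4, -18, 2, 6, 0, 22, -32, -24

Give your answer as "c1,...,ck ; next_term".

-1,-2,-1,-2 ; 66

  a_4 = -1·-2 + -2·-4 + -1·-4 + -2·1 = 12
  a_5 = -1·12 + -2·-2 + -1·-4 + -2·-4 = 4
  a_6 = -1·4 + -2·12 + -1·-2 + -2·-4 = -18
  a_7 = -1·-18 + -2·4 + -1·12 + -2·-2 = 2
  a_8 = -1·2 + -2·-18 + -1·4 + -2·12 = 6
  a_9 = -1·6 + -2·2 + -1·-18 + -2·4 = 0
  a_10 = -1·0 + -2·6 + -1·2 + -2·-18 = 22
  a_11 = -1·22 + -2·0 + -1·6 + -2·2 = -32
  a_12 = -1·-32 + -2·22 + -1·0 + -2·6 = -24
  a_13 = -1·-24 + -2·-32 + -1·22 + -2·0 = 66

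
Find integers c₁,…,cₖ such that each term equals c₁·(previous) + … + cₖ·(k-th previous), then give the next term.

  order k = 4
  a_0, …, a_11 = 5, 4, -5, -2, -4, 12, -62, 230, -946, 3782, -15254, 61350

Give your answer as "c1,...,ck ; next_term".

  a_4 = -3·-2 + 4·-5 + 0·4 + 2·5 = -4
  a_5 = -3·-4 + 4·-2 + 0·-5 + 2·4 = 12
  a_6 = -3·12 + 4·-4 + 0·-2 + 2·-5 = -62
  a_7 = -3·-62 + 4·12 + 0·-4 + 2·-2 = 230
  a_8 = -3·230 + 4·-62 + 0·12 + 2·-4 = -946
  a_9 = -3·-946 + 4·230 + 0·-62 + 2·12 = 3782
  a_10 = -3·3782 + 4·-946 + 0·230 + 2·-62 = -15254
  a_11 = -3·-15254 + 4·3782 + 0·-946 + 2·230 = 61350
  a_12 = -3·61350 + 4·-15254 + 0·3782 + 2·-946 = -246958

-3,4,0,2 ; -246958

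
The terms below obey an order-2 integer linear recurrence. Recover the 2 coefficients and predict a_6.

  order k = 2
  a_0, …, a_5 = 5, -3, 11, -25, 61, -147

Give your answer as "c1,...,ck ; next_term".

-2,1 ; 355

  a_2 = -2·-3 + 1·5 = 11
  a_3 = -2·11 + 1·-3 = -25
  a_4 = -2·-25 + 1·11 = 61
  a_5 = -2·61 + 1·-25 = -147
  a_6 = -2·-147 + 1·61 = 355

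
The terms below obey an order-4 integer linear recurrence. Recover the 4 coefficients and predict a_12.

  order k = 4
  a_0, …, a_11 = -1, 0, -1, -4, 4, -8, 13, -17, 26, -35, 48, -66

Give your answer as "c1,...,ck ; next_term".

  a_4 = -1·-4 + 1·-1 + 0·0 + -1·-1 = 4
  a_5 = -1·4 + 1·-4 + 0·-1 + -1·0 = -8
  a_6 = -1·-8 + 1·4 + 0·-4 + -1·-1 = 13
  a_7 = -1·13 + 1·-8 + 0·4 + -1·-4 = -17
  a_8 = -1·-17 + 1·13 + 0·-8 + -1·4 = 26
  a_9 = -1·26 + 1·-17 + 0·13 + -1·-8 = -35
  a_10 = -1·-35 + 1·26 + 0·-17 + -1·13 = 48
  a_11 = -1·48 + 1·-35 + 0·26 + -1·-17 = -66
  a_12 = -1·-66 + 1·48 + 0·-35 + -1·26 = 88

-1,1,0,-1 ; 88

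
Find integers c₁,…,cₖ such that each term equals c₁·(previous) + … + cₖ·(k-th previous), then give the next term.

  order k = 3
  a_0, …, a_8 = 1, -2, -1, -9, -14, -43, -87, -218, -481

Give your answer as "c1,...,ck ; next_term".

  a_3 = 2·-1 + 2·-2 + -3·1 = -9
  a_4 = 2·-9 + 2·-1 + -3·-2 = -14
  a_5 = 2·-14 + 2·-9 + -3·-1 = -43
  a_6 = 2·-43 + 2·-14 + -3·-9 = -87
  a_7 = 2·-87 + 2·-43 + -3·-14 = -218
  a_8 = 2·-218 + 2·-87 + -3·-43 = -481
  a_9 = 2·-481 + 2·-218 + -3·-87 = -1137

2,2,-3 ; -1137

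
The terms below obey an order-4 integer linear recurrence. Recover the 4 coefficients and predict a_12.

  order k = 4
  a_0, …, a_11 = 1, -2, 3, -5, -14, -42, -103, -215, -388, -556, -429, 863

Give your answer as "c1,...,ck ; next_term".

3,-1,-3,-2 ; 5462

  a_4 = 3·-5 + -1·3 + -3·-2 + -2·1 = -14
  a_5 = 3·-14 + -1·-5 + -3·3 + -2·-2 = -42
  a_6 = 3·-42 + -1·-14 + -3·-5 + -2·3 = -103
  a_7 = 3·-103 + -1·-42 + -3·-14 + -2·-5 = -215
  a_8 = 3·-215 + -1·-103 + -3·-42 + -2·-14 = -388
  a_9 = 3·-388 + -1·-215 + -3·-103 + -2·-42 = -556
  a_10 = 3·-556 + -1·-388 + -3·-215 + -2·-103 = -429
  a_11 = 3·-429 + -1·-556 + -3·-388 + -2·-215 = 863
  a_12 = 3·863 + -1·-429 + -3·-556 + -2·-388 = 5462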